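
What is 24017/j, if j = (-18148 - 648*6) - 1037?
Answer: -24017/23073 ≈ -1.0409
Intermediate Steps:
j = -23073 (j = (-18148 - 3888) - 1037 = -22036 - 1037 = -23073)
24017/j = 24017/(-23073) = 24017*(-1/23073) = -24017/23073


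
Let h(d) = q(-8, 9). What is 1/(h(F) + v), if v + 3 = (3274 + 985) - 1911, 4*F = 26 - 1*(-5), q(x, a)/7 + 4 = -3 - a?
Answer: 1/2233 ≈ 0.00044783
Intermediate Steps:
q(x, a) = -49 - 7*a (q(x, a) = -28 + 7*(-3 - a) = -28 + (-21 - 7*a) = -49 - 7*a)
F = 31/4 (F = (26 - 1*(-5))/4 = (26 + 5)/4 = (1/4)*31 = 31/4 ≈ 7.7500)
h(d) = -112 (h(d) = -49 - 7*9 = -49 - 63 = -112)
v = 2345 (v = -3 + ((3274 + 985) - 1911) = -3 + (4259 - 1911) = -3 + 2348 = 2345)
1/(h(F) + v) = 1/(-112 + 2345) = 1/2233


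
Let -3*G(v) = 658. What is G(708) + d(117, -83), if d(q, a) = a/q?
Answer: -25745/117 ≈ -220.04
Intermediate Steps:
G(v) = -658/3 (G(v) = -⅓*658 = -658/3)
G(708) + d(117, -83) = -658/3 - 83/117 = -25745/117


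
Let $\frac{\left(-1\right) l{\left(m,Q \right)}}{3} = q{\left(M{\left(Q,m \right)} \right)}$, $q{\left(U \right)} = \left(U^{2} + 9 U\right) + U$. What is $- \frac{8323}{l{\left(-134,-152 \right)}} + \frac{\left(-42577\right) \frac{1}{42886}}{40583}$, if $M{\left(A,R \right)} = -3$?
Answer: $- \frac{2069386560875}{15663982842} \approx -132.11$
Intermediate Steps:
$q{\left(U \right)} = U^{2} + 10 U$
$l{\left(m,Q \right)} = 63$ ($l{\left(m,Q \right)} = - 3 \left(- 3 \left(10 - 3\right)\right) = - 3 \left(\left(-3\right) 7\right) = \left(-3\right) \left(-21\right) = 63$)
$- \frac{8323}{l{\left(-134,-152 \right)}} + \frac{\left(-42577\right) \frac{1}{42886}}{40583} = - \frac{8323}{63} + \frac{\left(-42577\right) \frac{1}{42886}}{40583} = \left(-8323\right) \frac{1}{63} + \left(-42577\right) \frac{1}{42886} \cdot \frac{1}{40583} = - \frac{1189}{9} - \frac{42577}{1740442538} = - \frac{2069386560875}{15663982842}$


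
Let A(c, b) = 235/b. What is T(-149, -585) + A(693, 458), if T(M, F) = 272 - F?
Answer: 392741/458 ≈ 857.51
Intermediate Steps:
T(-149, -585) + A(693, 458) = (272 - 1*(-585)) + 235/458 = (272 + 585) + 235*(1/458) = 857 + 235/458 = 392741/458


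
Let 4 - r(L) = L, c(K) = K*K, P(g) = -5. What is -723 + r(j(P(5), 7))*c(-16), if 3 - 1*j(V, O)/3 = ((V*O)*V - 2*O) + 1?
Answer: 122413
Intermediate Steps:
c(K) = K²
j(V, O) = 6 + 6*O - 3*O*V² (j(V, O) = 9 - 3*(((V*O)*V - 2*O) + 1) = 9 - 3*(((O*V)*V - 2*O) + 1) = 9 - 3*((O*V² - 2*O) + 1) = 9 - 3*((-2*O + O*V²) + 1) = 9 - 3*(1 - 2*O + O*V²) = 9 + (-3 + 6*O - 3*O*V²) = 6 + 6*O - 3*O*V²)
r(L) = 4 - L
-723 + r(j(P(5), 7))*c(-16) = -723 + (4 - (6 + 6*7 - 3*7*(-5)²))*(-16)² = -723 + (4 - (6 + 42 - 3*7*25))*256 = -723 + (4 - (6 + 42 - 525))*256 = -723 + (4 - 1*(-477))*256 = -723 + (4 + 477)*256 = -723 + 481*256 = -723 + 123136 = 122413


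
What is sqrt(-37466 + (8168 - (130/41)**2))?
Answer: I*sqrt(49266838)/41 ≈ 171.2*I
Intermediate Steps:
sqrt(-37466 + (8168 - (130/41)**2)) = sqrt(-37466 + (8168 - 1*16900/1681)) = sqrt(-37466 + (8168 - 16900/1681)) = sqrt(-37466 + 13713508/1681) = sqrt(-49266838/1681) = I*sqrt(49266838)/41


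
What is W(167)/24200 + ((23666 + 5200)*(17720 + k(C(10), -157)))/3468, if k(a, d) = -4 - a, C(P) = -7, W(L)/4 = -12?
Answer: 15172217021/102850 ≈ 1.4752e+5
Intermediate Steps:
W(L) = -48 (W(L) = 4*(-12) = -48)
W(167)/24200 + ((23666 + 5200)*(17720 + k(C(10), -157)))/3468 = -48/24200 + ((23666 + 5200)*(17720 + (-4 - 1*(-7))))/3468 = -48*1/24200 + (28866*(17720 + (-4 + 7)))*(1/3468) = -6/3025 + (28866*(17720 + 3))*(1/3468) = -6/3025 + (28866*17723)*(1/3468) = -6/3025 + 511592118*(1/3468) = -6/3025 + 5015609/34 = 15172217021/102850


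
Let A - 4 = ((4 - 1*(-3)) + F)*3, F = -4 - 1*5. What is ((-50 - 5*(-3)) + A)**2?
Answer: 1369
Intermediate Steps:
F = -9 (F = -4 - 5 = -9)
A = -2 (A = 4 + ((4 - 1*(-3)) - 9)*3 = 4 + ((4 + 3) - 9)*3 = 4 + (7 - 9)*3 = 4 - 2*3 = 4 - 6 = -2)
((-50 - 5*(-3)) + A)**2 = ((-50 - 5*(-3)) - 2)**2 = ((-50 + 15) - 2)**2 = (-35 - 2)**2 = (-37)**2 = 1369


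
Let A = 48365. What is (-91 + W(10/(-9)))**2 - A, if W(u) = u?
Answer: -3230324/81 ≈ -39881.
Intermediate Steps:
(-91 + W(10/(-9)))**2 - A = (-91 + 10/(-9))**2 - 1*48365 = (-91 + 10*(-1/9))**2 - 48365 = (-91 - 10/9)**2 - 48365 = (-829/9)**2 - 48365 = 687241/81 - 48365 = -3230324/81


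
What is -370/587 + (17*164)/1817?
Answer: 964266/1066579 ≈ 0.90407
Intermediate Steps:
-370/587 + (17*164)/1817 = -370*1/587 + 2788*(1/1817) = -370/587 + 2788/1817 = 964266/1066579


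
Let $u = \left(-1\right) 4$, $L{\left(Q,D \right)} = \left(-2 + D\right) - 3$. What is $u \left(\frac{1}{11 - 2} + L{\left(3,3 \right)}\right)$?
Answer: $\frac{68}{9} \approx 7.5556$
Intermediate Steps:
$L{\left(Q,D \right)} = -5 + D$
$u = -4$
$u \left(\frac{1}{11 - 2} + L{\left(3,3 \right)}\right) = - 4 \left(\frac{1}{11 - 2} + \left(-5 + 3\right)\right) = - 4 \left(\frac{1}{9} - 2\right) = \left(-4\right) \left(- \frac{17}{9}\right) = \frac{68}{9}$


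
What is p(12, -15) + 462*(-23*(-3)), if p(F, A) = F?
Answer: 31890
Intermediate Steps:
p(12, -15) + 462*(-23*(-3)) = 12 + 462*(-23*(-3)) = 12 + 462*69 = 12 + 31878 = 31890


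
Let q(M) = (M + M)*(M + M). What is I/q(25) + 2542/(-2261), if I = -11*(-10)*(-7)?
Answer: -809597/565250 ≈ -1.4323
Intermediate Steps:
q(M) = 4*M² (q(M) = (2*M)*(2*M) = 4*M²)
I = -770 (I = 110*(-7) = -770)
I/q(25) + 2542/(-2261) = -770/(4*25²) + 2542/(-2261) = -770/(4*625) + 2542*(-1/2261) = -770/2500 - 2542/2261 = -770*1/2500 - 2542/2261 = -77/250 - 2542/2261 = -809597/565250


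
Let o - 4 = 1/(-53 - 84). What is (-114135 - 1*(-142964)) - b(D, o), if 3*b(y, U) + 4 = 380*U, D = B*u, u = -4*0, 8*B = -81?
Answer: 3880469/137 ≈ 28325.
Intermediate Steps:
B = -81/8 (B = (1/8)*(-81) = -81/8 ≈ -10.125)
u = 0
o = 547/137 (o = 4 + 1/(-53 - 84) = 4 + 1/(-137) = 4 - 1/137 = 547/137 ≈ 3.9927)
D = 0 (D = -81/8*0 = 0)
b(y, U) = -4/3 + 380*U/3 (b(y, U) = -4/3 + (380*U)/3 = -4/3 + 380*U/3)
(-114135 - 1*(-142964)) - b(D, o) = (-114135 - 1*(-142964)) - (-4/3 + (380/3)*(547/137)) = (-114135 + 142964) - (-4/3 + 207860/411) = 28829 - 1*69104/137 = 28829 - 69104/137 = 3880469/137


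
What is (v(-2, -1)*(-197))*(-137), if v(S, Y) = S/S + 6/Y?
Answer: -134945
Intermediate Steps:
v(S, Y) = 1 + 6/Y
(v(-2, -1)*(-197))*(-137) = (((6 - 1)/(-1))*(-197))*(-137) = (-1*5*(-197))*(-137) = -5*(-197)*(-137) = 985*(-137) = -134945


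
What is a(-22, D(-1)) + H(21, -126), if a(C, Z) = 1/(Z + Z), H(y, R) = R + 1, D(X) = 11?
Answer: -2749/22 ≈ -124.95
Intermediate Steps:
H(y, R) = 1 + R
a(C, Z) = 1/(2*Z)
a(-22, D(-1)) + H(21, -126) = (½)/11 + (1 - 126) = (½)*(1/11) - 125 = 1/22 - 125 = -2749/22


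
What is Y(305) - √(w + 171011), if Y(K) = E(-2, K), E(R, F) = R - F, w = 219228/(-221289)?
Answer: -307 - √930462069375871/73763 ≈ -720.53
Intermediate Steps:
w = -73076/73763 (w = 219228*(-1/221289) = -73076/73763 ≈ -0.99069)
Y(K) = -2 - K
Y(305) - √(w + 171011) = (-2 - 1*305) - √(-73076/73763 + 171011) = (-2 - 305) - √(12614211317/73763) = -307 - √930462069375871/73763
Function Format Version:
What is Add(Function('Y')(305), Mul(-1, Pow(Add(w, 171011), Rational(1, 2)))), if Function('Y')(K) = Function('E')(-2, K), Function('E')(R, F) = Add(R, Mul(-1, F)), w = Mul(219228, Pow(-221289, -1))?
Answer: Add(-307, Mul(Rational(-1, 73763), Pow(930462069375871, Rational(1, 2)))) ≈ -720.53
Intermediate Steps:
w = Rational(-73076, 73763) (w = Mul(219228, Rational(-1, 221289)) = Rational(-73076, 73763) ≈ -0.99069)
Function('Y')(K) = Add(-2, Mul(-1, K))
Add(Function('Y')(305), Mul(-1, Pow(Add(w, 171011), Rational(1, 2)))) = Add(Add(-2, Mul(-1, 305)), Mul(-1, Pow(Add(Rational(-73076, 73763), 171011), Rational(1, 2)))) = Add(Add(-2, -305), Mul(-1, Pow(Rational(12614211317, 73763), Rational(1, 2)))) = Add(-307, Mul(-1, Mul(Rational(1, 73763), Pow(930462069375871, Rational(1, 2))))) = Add(-307, Mul(Rational(-1, 73763), Pow(930462069375871, Rational(1, 2))))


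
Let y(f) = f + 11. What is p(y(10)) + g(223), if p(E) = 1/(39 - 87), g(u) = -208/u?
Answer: -10207/10704 ≈ -0.95357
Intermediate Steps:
y(f) = 11 + f
p(E) = -1/48 (p(E) = 1/(-48) = -1/48)
p(y(10)) + g(223) = -1/48 - 208/223 = -10207/10704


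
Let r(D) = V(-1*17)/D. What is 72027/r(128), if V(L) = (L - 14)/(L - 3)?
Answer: 184389120/31 ≈ 5.9480e+6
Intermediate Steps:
V(L) = (-14 + L)/(-3 + L)
r(D) = 31/(20*D) (r(D) = ((-14 - 1*17)/(-3 - 1*17))/D = ((-14 - 17)/(-3 - 17))/D = (-31/(-20))/D = (-1/20*(-31))/D = 31/(20*D))
72027/r(128) = 72027/(((31/20)/128)) = 72027/(((31/20)*(1/128))) = 72027/(31/2560) = 72027*(2560/31) = 184389120/31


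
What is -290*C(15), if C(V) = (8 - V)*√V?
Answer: 2030*√15 ≈ 7862.2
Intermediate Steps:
C(V) = √V*(8 - V)
-290*C(15) = -290*√15*(8 - 1*15) = -290*√15*(8 - 15) = -290*√15*(-7) = -(-2030)*√15 = 2030*√15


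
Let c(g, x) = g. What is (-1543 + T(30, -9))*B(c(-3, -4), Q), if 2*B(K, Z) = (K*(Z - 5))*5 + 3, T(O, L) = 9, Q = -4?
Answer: -105846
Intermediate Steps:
B(K, Z) = 3/2 + 5*K*(-5 + Z)/2 (B(K, Z) = ((K*(Z - 5))*5 + 3)/2 = ((K*(-5 + Z))*5 + 3)/2 = (5*K*(-5 + Z) + 3)/2 = (3 + 5*K*(-5 + Z))/2 = 3/2 + 5*K*(-5 + Z)/2)
(-1543 + T(30, -9))*B(c(-3, -4), Q) = (-1543 + 9)*(3/2 - 25/2*(-3) + (5/2)*(-3)*(-4)) = -1534*(3/2 + 75/2 + 30) = -1534*69 = -105846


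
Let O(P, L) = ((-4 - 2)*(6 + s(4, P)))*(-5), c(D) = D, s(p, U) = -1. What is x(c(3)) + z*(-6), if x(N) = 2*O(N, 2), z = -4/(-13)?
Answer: 3876/13 ≈ 298.15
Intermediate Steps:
z = 4/13 (z = -4*(-1/13) = 4/13 ≈ 0.30769)
O(P, L) = 150 (O(P, L) = ((-4 - 2)*(6 - 1))*(-5) = -6*5*(-5) = -30*(-5) = 150)
x(N) = 300 (x(N) = 2*150 = 300)
x(c(3)) + z*(-6) = 300 + (4/13)*(-6) = 300 - 24/13 = 3876/13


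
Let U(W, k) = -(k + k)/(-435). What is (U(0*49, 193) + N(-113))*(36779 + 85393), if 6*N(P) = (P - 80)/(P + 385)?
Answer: 1852931819/19720 ≈ 93962.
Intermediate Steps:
N(P) = (-80 + P)/(6*(385 + P)) (N(P) = ((P - 80)/(P + 385))/6 = ((-80 + P)/(385 + P))/6 = (-80 + P)/(6*(385 + P)))
U(W, k) = 2*k/435 (U(W, k) = -2*k*(-1/435) = 2*k/435)
(U(0*49, 193) + N(-113))*(36779 + 85393) = ((2/435)*193 + (-80 - 113)/(6*(385 - 113)))*(36779 + 85393) = (386/435 + (⅙)*(-193)/272)*122172 = (386/435 + (⅙)*(1/272)*(-193))*122172 = (386/435 - 193/1632)*122172 = (181999/236640)*122172 = 1852931819/19720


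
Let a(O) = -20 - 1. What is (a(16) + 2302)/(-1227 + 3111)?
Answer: 2281/1884 ≈ 1.2107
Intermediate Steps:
a(O) = -21
(a(16) + 2302)/(-1227 + 3111) = (-21 + 2302)/(-1227 + 3111) = 2281/1884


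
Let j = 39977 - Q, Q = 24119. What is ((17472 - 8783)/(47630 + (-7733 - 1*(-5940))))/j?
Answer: 8689/726883146 ≈ 1.1954e-5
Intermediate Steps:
j = 15858 (j = 39977 - 1*24119 = 39977 - 24119 = 15858)
((17472 - 8783)/(47630 + (-7733 - 1*(-5940))))/j = ((17472 - 8783)/(47630 + (-7733 - 1*(-5940))))/15858 = (8689/(47630 + (-7733 + 5940)))*(1/15858) = (8689/(47630 - 1793))*(1/15858) = (8689/45837)*(1/15858) = 8689/726883146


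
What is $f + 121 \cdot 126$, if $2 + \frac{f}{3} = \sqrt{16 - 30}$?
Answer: $15240 + 3 i \sqrt{14} \approx 15240.0 + 11.225 i$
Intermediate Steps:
$f = -6 + 3 i \sqrt{14}$ ($f = -6 + 3 \sqrt{16 - 30} = -6 + 3 \sqrt{-14} = -6 + 3 i \sqrt{14} \approx -6.0 + 11.225 i$)
$f + 121 \cdot 126 = \left(-6 + 3 i \sqrt{14}\right) + 121 \cdot 126 = \left(-6 + 3 i \sqrt{14}\right) + 15246 = 15240 + 3 i \sqrt{14}$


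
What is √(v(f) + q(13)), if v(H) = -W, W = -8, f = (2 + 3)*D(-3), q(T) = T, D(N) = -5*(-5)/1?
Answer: √21 ≈ 4.5826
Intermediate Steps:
D(N) = 25 (D(N) = 25*1 = 25)
f = 125 (f = (2 + 3)*25 = 5*25 = 125)
v(H) = 8 (v(H) = -1*(-8) = 8)
√(v(f) + q(13)) = √(8 + 13) = √21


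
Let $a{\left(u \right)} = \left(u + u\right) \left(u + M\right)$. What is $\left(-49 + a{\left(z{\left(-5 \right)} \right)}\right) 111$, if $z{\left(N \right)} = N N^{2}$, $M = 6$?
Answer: $3296811$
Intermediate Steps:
$z{\left(N \right)} = N^{3}$
$a{\left(u \right)} = 2 u \left(6 + u\right)$ ($a{\left(u \right)} = \left(u + u\right) \left(u + 6\right) = 2 u \left(6 + u\right)$)
$\left(-49 + a{\left(z{\left(-5 \right)} \right)}\right) 111 = \left(-49 + 2 \left(-5\right)^{3} \left(6 + \left(-5\right)^{3}\right)\right) 111 = \left(-49 + 2 \left(-125\right) \left(6 - 125\right)\right) 111 = \left(-49 + 2 \left(-125\right) \left(-119\right)\right) 111 = \left(-49 + 29750\right) 111 = 29701 \cdot 111 = 3296811$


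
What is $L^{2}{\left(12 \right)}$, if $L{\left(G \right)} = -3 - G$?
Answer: $225$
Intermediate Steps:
$L^{2}{\left(12 \right)} = \left(-3 - 12\right)^{2} = \left(-15\right)^{2} = 225$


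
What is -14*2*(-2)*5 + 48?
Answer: 328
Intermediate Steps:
-14*2*(-2)*5 + 48 = -(-56)*5 + 48 = -14*(-20) + 48 = 280 + 48 = 328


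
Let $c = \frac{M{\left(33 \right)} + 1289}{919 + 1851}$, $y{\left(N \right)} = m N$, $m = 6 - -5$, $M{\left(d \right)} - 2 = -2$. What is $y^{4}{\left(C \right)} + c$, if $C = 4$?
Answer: $\frac{10382227209}{2770} \approx 3.7481 \cdot 10^{6}$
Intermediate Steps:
$M{\left(d \right)} = 0$ ($M{\left(d \right)} = 2 - 2 = 0$)
$m = 11$ ($m = 6 + 5 = 11$)
$y{\left(N \right)} = 11 N$
$c = \frac{1289}{2770}$ ($c = \frac{0 + 1289}{919 + 1851} = \frac{1289}{2770} \approx 0.46534$)
$y^{4}{\left(C \right)} + c = \left(11 \cdot 4\right)^{4} + \frac{1289}{2770} = 44^{4} + \frac{1289}{2770} = 3748096 + \frac{1289}{2770} = \frac{10382227209}{2770}$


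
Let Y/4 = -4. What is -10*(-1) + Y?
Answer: -6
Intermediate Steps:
Y = -16 (Y = 4*(-4) = -16)
-10*(-1) + Y = -10*(-1) - 16 = 10 - 16 = -6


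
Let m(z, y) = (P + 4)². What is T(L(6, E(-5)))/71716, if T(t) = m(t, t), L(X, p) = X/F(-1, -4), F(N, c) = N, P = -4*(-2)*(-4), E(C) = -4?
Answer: 196/17929 ≈ 0.010932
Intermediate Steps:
P = -32 (P = 8*(-4) = -32)
m(z, y) = 784 (m(z, y) = (-32 + 4)² = (-28)² = 784)
L(X, p) = -X (L(X, p) = X/(-1) = X*(-1) = -X)
T(t) = 784
T(L(6, E(-5)))/71716 = 784/71716 = 784*(1/71716) = 196/17929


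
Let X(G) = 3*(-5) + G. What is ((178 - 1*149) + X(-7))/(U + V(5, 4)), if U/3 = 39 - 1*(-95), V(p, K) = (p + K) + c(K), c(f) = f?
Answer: 7/415 ≈ 0.016867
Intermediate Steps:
V(p, K) = p + 2*K (V(p, K) = (p + K) + K = (K + p) + K = p + 2*K)
U = 402 (U = 3*(39 - 1*(-95)) = 3*(39 + 95) = 3*134 = 402)
X(G) = -15 + G
((178 - 1*149) + X(-7))/(U + V(5, 4)) = ((178 - 1*149) + (-15 - 7))/(402 + (5 + 2*4)) = ((178 - 149) - 22)/(402 + (5 + 8)) = (29 - 22)/(402 + 13) = 7/415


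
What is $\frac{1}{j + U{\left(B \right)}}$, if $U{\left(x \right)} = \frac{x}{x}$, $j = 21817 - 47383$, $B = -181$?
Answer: $- \frac{1}{25565} \approx -3.9116 \cdot 10^{-5}$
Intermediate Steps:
$j = -25566$
$U{\left(x \right)} = 1$
$\frac{1}{j + U{\left(B \right)}} = \frac{1}{-25566 + 1} = \frac{1}{-25565} = - \frac{1}{25565}$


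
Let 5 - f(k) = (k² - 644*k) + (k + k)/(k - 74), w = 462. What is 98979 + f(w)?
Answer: 17757365/97 ≈ 1.8307e+5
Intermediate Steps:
f(k) = 5 - k² + 644*k - 2*k/(-74 + k) (f(k) = 5 - ((k² - 644*k) + (k + k)/(k - 74)) = 5 - ((k² - 644*k) + (2*k)/(-74 + k)) = 5 - ((k² - 644*k) + 2*k/(-74 + k)) = 5 - (k² - 644*k + 2*k/(-74 + k)) = 5 + (-k² + 644*k - 2*k/(-74 + k)) = 5 - k² + 644*k - 2*k/(-74 + k))
98979 + f(w) = 98979 + (-370 - 1*462³ - 47653*462 + 718*462²)/(-74 + 462) = 98979 + (-370 - 1*98611128 - 22015686 + 718*213444)/388 = 98979 + (-370 - 98611128 - 22015686 + 153252792)/388 = 98979 + (1/388)*32625608 = 98979 + 8156402/97 = 17757365/97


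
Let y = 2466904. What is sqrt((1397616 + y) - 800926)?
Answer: sqrt(3063594) ≈ 1750.3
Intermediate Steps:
sqrt((1397616 + y) - 800926) = sqrt((1397616 + 2466904) - 800926) = sqrt(3864520 - 800926) = sqrt(3063594)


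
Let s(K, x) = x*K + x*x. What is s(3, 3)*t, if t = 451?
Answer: 8118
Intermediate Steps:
s(K, x) = x² + K*x (s(K, x) = K*x + x² = x² + K*x)
s(3, 3)*t = (3*(3 + 3))*451 = (3*6)*451 = 18*451 = 8118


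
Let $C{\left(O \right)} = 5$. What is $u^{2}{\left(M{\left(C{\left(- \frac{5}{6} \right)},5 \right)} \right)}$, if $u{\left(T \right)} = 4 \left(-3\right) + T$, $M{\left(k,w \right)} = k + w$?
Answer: $4$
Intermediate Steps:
$u{\left(T \right)} = -12 + T$
$u^{2}{\left(M{\left(C{\left(- \frac{5}{6} \right)},5 \right)} \right)} = \left(-12 + \left(5 + 5\right)\right)^{2} = \left(-12 + 10\right)^{2} = \left(-2\right)^{2} = 4$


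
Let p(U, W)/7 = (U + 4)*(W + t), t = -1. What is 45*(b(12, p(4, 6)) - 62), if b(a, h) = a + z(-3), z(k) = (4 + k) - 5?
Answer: -2430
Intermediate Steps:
p(U, W) = 7*(-1 + W)*(4 + U) (p(U, W) = 7*((U + 4)*(W - 1)) = 7*((4 + U)*(-1 + W)) = 7*((-1 + W)*(4 + U)) = 7*(-1 + W)*(4 + U))
z(k) = -1 + k
b(a, h) = -4 + a (b(a, h) = a + (-1 - 3) = a - 4 = -4 + a)
45*(b(12, p(4, 6)) - 62) = 45*((-4 + 12) - 62) = 45*(8 - 62) = 45*(-54) = -2430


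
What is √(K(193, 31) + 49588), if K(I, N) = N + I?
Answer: 2*√12453 ≈ 223.19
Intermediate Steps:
K(I, N) = I + N
√(K(193, 31) + 49588) = √((193 + 31) + 49588) = √(224 + 49588) = √49812 = 2*√12453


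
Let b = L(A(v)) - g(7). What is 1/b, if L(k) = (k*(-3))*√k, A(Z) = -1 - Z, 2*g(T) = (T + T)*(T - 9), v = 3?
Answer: 7/386 - 6*I/193 ≈ 0.018135 - 0.031088*I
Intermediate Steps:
g(T) = T*(-9 + T) (g(T) = ((T + T)*(T - 9))/2 = ((2*T)*(-9 + T))/2 = (2*T*(-9 + T))/2 = T*(-9 + T))
L(k) = -3*k^(3/2) (L(k) = (-3*k)*√k = -3*k^(3/2))
b = 14 + 24*I (b = -3*(-1 - 1*3)^(3/2) - 7*(-9 + 7) = -3*(-1 - 3)^(3/2) - 7*(-2) = -(-24)*I - 1*(-14) = -(-24)*I + 14 = 24*I + 14 = 14 + 24*I ≈ 14.0 + 24.0*I)
1/b = 1/(14 + 24*I) = (14 - 24*I)/772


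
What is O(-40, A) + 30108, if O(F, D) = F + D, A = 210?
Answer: 30278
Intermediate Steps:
O(F, D) = D + F
O(-40, A) + 30108 = (210 - 40) + 30108 = 170 + 30108 = 30278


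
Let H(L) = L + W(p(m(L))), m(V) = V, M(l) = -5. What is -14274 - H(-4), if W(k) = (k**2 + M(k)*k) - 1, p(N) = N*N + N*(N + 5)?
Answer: -14353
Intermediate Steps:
p(N) = N**2 + N*(5 + N)
W(k) = -1 + k**2 - 5*k (W(k) = (k**2 - 5*k) - 1 = -1 + k**2 - 5*k)
H(L) = -1 + L + L**2*(5 + 2*L)**2 - 5*L*(5 + 2*L) (H(L) = L + (-1 + (L*(5 + 2*L))**2 - 5*L*(5 + 2*L)) = L + (-1 + L**2*(5 + 2*L)**2 - 5*L*(5 + 2*L)) = -1 + L + L**2*(5 + 2*L)**2 - 5*L*(5 + 2*L))
-14274 - H(-4) = -14274 - (-1 - 24*(-4) + 4*(-4)**4 + 15*(-4)**2 + 20*(-4)**3) = -14274 - (-1 + 96 + 4*256 + 15*16 + 20*(-64)) = -14274 - (-1 + 96 + 1024 + 240 - 1280) = -14274 - 1*79 = -14274 - 79 = -14353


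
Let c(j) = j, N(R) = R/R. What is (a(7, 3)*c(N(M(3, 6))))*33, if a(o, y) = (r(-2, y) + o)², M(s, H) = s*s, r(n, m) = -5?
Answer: 132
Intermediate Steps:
M(s, H) = s²
a(o, y) = (-5 + o)²
N(R) = 1
(a(7, 3)*c(N(M(3, 6))))*33 = ((-5 + 7)²*1)*33 = (2²*1)*33 = (4*1)*33 = 4*33 = 132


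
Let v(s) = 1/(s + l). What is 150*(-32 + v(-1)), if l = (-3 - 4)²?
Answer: -38375/8 ≈ -4796.9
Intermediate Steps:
l = 49 (l = (-7)² = 49)
v(s) = 1/(49 + s) (v(s) = 1/(s + 49) = 1/(49 + s))
150*(-32 + v(-1)) = 150*(-32 + 1/(49 - 1)) = 150*(-32 + 1/48) = 150*(-1535/48) = -38375/8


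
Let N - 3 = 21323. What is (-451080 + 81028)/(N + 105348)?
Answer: -185026/63337 ≈ -2.9213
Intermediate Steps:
N = 21326 (N = 3 + 21323 = 21326)
(-451080 + 81028)/(N + 105348) = (-451080 + 81028)/(21326 + 105348) = -370052/126674 = -370052*1/126674 = -185026/63337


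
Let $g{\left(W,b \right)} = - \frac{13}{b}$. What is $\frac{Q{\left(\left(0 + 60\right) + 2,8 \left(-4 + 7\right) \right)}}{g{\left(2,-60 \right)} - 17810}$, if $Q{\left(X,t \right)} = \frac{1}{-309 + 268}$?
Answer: $\frac{60}{43812067} \approx 1.3695 \cdot 10^{-6}$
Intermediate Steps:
$Q{\left(X,t \right)} = - \frac{1}{41}$ ($Q{\left(X,t \right)} = \frac{1}{-41} = - \frac{1}{41}$)
$\frac{Q{\left(\left(0 + 60\right) + 2,8 \left(-4 + 7\right) \right)}}{g{\left(2,-60 \right)} - 17810} = - \frac{1}{41 \left(- \frac{13}{-60} - 17810\right)} = - \frac{1}{41 \left(\left(-13\right) \left(- \frac{1}{60}\right) - 17810\right)} = - \frac{1}{41 \left(\frac{13}{60} - 17810\right)} = - \frac{1}{41 \left(- \frac{1068587}{60}\right)} = \left(- \frac{1}{41}\right) \left(- \frac{60}{1068587}\right) = \frac{60}{43812067}$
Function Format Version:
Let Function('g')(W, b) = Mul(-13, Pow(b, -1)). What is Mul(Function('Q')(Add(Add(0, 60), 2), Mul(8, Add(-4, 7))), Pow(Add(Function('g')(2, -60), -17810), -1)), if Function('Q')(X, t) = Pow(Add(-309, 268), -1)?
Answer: Rational(60, 43812067) ≈ 1.3695e-6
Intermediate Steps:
Function('Q')(X, t) = Rational(-1, 41) (Function('Q')(X, t) = Pow(-41, -1) = Rational(-1, 41))
Mul(Function('Q')(Add(Add(0, 60), 2), Mul(8, Add(-4, 7))), Pow(Add(Function('g')(2, -60), -17810), -1)) = Mul(Rational(-1, 41), Pow(Add(Mul(-13, Pow(-60, -1)), -17810), -1)) = Mul(Rational(-1, 41), Pow(Add(Mul(-13, Rational(-1, 60)), -17810), -1)) = Mul(Rational(-1, 41), Pow(Add(Rational(13, 60), -17810), -1)) = Mul(Rational(-1, 41), Pow(Rational(-1068587, 60), -1)) = Mul(Rational(-1, 41), Rational(-60, 1068587)) = Rational(60, 43812067)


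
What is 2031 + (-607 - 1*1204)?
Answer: 220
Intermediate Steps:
2031 + (-607 - 1*1204) = 2031 + (-607 - 1204) = 2031 - 1811 = 220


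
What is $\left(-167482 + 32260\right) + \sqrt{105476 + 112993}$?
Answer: $-135222 + \sqrt{218469} \approx -1.3475 \cdot 10^{5}$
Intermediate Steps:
$\left(-167482 + 32260\right) + \sqrt{105476 + 112993} = -135222 + \sqrt{218469}$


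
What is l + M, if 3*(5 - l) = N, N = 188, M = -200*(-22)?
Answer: 13027/3 ≈ 4342.3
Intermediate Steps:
M = 4400
l = -173/3 (l = 5 - ⅓*188 = 5 - 188/3 = -173/3 ≈ -57.667)
l + M = -173/3 + 4400 = 13027/3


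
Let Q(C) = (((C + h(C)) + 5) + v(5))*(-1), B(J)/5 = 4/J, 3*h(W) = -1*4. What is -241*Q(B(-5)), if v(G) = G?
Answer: 3374/3 ≈ 1124.7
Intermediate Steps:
h(W) = -4/3 (h(W) = (-1*4)/3 = (⅓)*(-4) = -4/3)
B(J) = 20/J (B(J) = 5*(4/J) = 20/J)
Q(C) = -26/3 - C (Q(C) = (((C - 4/3) + 5) + 5)*(-1) = (((-4/3 + C) + 5) + 5)*(-1) = ((11/3 + C) + 5)*(-1) = (26/3 + C)*(-1) = -26/3 - C)
-241*Q(B(-5)) = -241*(-26/3 - 20/(-5)) = -241*(-26/3 - 20*(-1)/5) = -241*(-26/3 - 1*(-4)) = -241*(-26/3 + 4) = -241*(-14/3) = 3374/3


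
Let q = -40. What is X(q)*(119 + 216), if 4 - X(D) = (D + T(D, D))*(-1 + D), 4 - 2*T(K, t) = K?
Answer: -245890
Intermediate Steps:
T(K, t) = 2 - K/2
X(D) = 4 - (-1 + D)*(2 + D/2) (X(D) = 4 - (D + (2 - D/2))*(-1 + D) = 4 - (2 + D/2)*(-1 + D) = 4 - (-1 + D)*(2 + D/2))
X(q)*(119 + 216) = (6 - 3/2*(-40) - ½*(-40)²)*(119 + 216) = (6 + 60 - ½*1600)*335 = (6 + 60 - 800)*335 = -734*335 = -245890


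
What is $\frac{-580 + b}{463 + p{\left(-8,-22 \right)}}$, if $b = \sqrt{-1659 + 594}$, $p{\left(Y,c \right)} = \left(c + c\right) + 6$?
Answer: $- \frac{116}{85} + \frac{i \sqrt{1065}}{425} \approx -1.3647 + 0.076787 i$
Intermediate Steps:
$p{\left(Y,c \right)} = 6 + 2 c$ ($p{\left(Y,c \right)} = 2 c + 6 = 6 + 2 c$)
$b = i \sqrt{1065}$ ($b = \sqrt{-1065} = i \sqrt{1065} \approx 32.634 i$)
$\frac{-580 + b}{463 + p{\left(-8,-22 \right)}} = \frac{-580 + i \sqrt{1065}}{463 + \left(6 + 2 \left(-22\right)\right)} = \frac{-580 + i \sqrt{1065}}{463 + \left(6 - 44\right)} = \frac{-580 + i \sqrt{1065}}{463 - 38} = \frac{-580 + i \sqrt{1065}}{425} = \left(-580 + i \sqrt{1065}\right) \frac{1}{425} = - \frac{116}{85} + \frac{i \sqrt{1065}}{425}$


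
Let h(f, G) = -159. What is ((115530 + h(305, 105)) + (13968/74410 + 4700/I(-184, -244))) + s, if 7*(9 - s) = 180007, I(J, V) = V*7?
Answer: 29069814042/324215 ≈ 89662.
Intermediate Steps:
I(J, V) = 7*V
s = -179944/7 (s = 9 - ⅐*180007 = 9 - 180007/7 = -179944/7 ≈ -25706.)
((115530 + h(305, 105)) + (13968/74410 + 4700/I(-184, -244))) + s = ((115530 - 159) + (13968/74410 + 4700/((7*(-244))))) - 179944/7 = (115371 + (13968*(1/74410) + 4700/(-1708))) - 179944/7 = (115371 + (6984/37205 + 4700*(-1/1708))) - 179944/7 = (115371 + (6984/37205 - 1175/427)) - 179944/7 = (115371 - 5819101/2269505) - 179944/7 = 261829242254/2269505 - 179944/7 = 29069814042/324215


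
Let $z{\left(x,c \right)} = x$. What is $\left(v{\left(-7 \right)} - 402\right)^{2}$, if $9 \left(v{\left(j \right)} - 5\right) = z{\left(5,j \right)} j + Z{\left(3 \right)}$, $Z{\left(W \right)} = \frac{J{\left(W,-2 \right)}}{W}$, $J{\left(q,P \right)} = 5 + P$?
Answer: $\frac{13010449}{81} \approx 1.6062 \cdot 10^{5}$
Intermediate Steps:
$Z{\left(W \right)} = \frac{3}{W}$ ($Z{\left(W \right)} = \frac{5 - 2}{W} = \frac{3}{W}$)
$v{\left(j \right)} = \frac{46}{9} + \frac{5 j}{9}$ ($v{\left(j \right)} = 5 + \frac{5 j + \frac{3}{3}}{9} = 5 + \frac{5 j + 3 \cdot \frac{1}{3}}{9} = 5 + \frac{5 j + 1}{9} = 5 + \frac{1 + 5 j}{9} = 5 + \left(\frac{1}{9} + \frac{5 j}{9}\right) = \frac{46}{9} + \frac{5 j}{9}$)
$\left(v{\left(-7 \right)} - 402\right)^{2} = \left(\left(\frac{46}{9} + \frac{5}{9} \left(-7\right)\right) - 402\right)^{2} = \left(\left(\frac{46}{9} - \frac{35}{9}\right) - 402\right)^{2} = \left(\frac{11}{9} - 402\right)^{2} = \left(- \frac{3607}{9}\right)^{2} = \frac{13010449}{81}$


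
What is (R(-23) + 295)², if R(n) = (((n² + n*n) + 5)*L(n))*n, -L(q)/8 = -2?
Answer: 152794210321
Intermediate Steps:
L(q) = 16 (L(q) = -8*(-2) = 16)
R(n) = n*(80 + 32*n²) (R(n) = (((n² + n*n) + 5)*16)*n = (((n² + n²) + 5)*16)*n = ((2*n² + 5)*16)*n = ((5 + 2*n²)*16)*n = (80 + 32*n²)*n = n*(80 + 32*n²))
(R(-23) + 295)² = ((32*(-23)³ + 80*(-23)) + 295)² = ((32*(-12167) - 1840) + 295)² = ((-389344 - 1840) + 295)² = (-391184 + 295)² = (-390889)² = 152794210321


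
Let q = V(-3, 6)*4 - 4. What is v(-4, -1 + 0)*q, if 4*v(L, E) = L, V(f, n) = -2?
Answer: 12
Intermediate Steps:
v(L, E) = L/4
q = -12 (q = -2*4 - 4 = -8 - 4 = -12)
v(-4, -1 + 0)*q = ((¼)*(-4))*(-12) = -1*(-12) = 12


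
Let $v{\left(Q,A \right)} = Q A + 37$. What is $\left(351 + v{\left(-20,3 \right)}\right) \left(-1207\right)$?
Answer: $-395896$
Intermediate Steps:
$v{\left(Q,A \right)} = 37 + A Q$ ($v{\left(Q,A \right)} = A Q + 37 = 37 + A Q$)
$\left(351 + v{\left(-20,3 \right)}\right) \left(-1207\right) = \left(351 + \left(37 + 3 \left(-20\right)\right)\right) \left(-1207\right) = \left(351 + \left(37 - 60\right)\right) \left(-1207\right) = \left(351 - 23\right) \left(-1207\right) = 328 \left(-1207\right) = -395896$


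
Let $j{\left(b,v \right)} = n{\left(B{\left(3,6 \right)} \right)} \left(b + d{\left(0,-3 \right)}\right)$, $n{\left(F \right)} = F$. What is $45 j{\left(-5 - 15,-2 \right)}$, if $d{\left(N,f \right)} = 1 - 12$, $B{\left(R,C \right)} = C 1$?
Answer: $-8370$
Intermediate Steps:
$B{\left(R,C \right)} = C$
$d{\left(N,f \right)} = -11$ ($d{\left(N,f \right)} = 1 - 12 = -11$)
$j{\left(b,v \right)} = -66 + 6 b$ ($j{\left(b,v \right)} = 6 \left(b - 11\right) = 6 \left(-11 + b\right) = -66 + 6 b$)
$45 j{\left(-5 - 15,-2 \right)} = 45 \left(-66 + 6 \left(-5 - 15\right)\right) = 45 \left(-66 + 6 \left(-20\right)\right) = 45 \left(-66 - 120\right) = 45 \left(-186\right) = -8370$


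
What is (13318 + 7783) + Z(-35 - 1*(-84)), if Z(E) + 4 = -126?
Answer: 20971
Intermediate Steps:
Z(E) = -130 (Z(E) = -4 - 126 = -130)
(13318 + 7783) + Z(-35 - 1*(-84)) = (13318 + 7783) - 130 = 21101 - 130 = 20971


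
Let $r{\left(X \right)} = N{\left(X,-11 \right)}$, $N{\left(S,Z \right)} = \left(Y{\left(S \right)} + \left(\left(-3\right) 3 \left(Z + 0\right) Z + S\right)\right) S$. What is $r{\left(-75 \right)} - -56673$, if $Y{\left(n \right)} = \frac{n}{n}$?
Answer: $143898$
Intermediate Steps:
$Y{\left(n \right)} = 1$
$N{\left(S,Z \right)} = S \left(1 + S - 9 Z^{2}\right)$ ($N{\left(S,Z \right)} = \left(1 + \left(\left(-3\right) 3 \left(Z + 0\right) Z + S\right)\right) S = \left(1 + \left(- 9 Z Z + S\right)\right) S = \left(1 + \left(- 9 Z^{2} + S\right)\right) S = \left(1 + \left(S - 9 Z^{2}\right)\right) S = \left(1 + S - 9 Z^{2}\right) S = S \left(1 + S - 9 Z^{2}\right)$)
$r{\left(X \right)} = X \left(-1088 + X\right)$ ($r{\left(X \right)} = X \left(1 + X - 9 \left(-11\right)^{2}\right) = X \left(1 + X - 1089\right) = X \left(-1088 + X\right)$)
$r{\left(-75 \right)} - -56673 = - 75 \left(-1088 - 75\right) - -56673 = \left(-75\right) \left(-1163\right) + 56673 = 87225 + 56673 = 143898$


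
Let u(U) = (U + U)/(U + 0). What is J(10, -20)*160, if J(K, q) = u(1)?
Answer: 320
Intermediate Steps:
u(U) = 2 (u(U) = (2*U)/U = 2)
J(K, q) = 2
J(10, -20)*160 = 2*160 = 320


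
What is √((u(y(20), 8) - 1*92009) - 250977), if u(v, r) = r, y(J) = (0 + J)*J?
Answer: I*√342978 ≈ 585.64*I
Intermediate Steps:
y(J) = J² (y(J) = J*J = J²)
√((u(y(20), 8) - 1*92009) - 250977) = √((8 - 1*92009) - 250977) = √((8 - 92009) - 250977) = √(-92001 - 250977) = √(-342978) = I*√342978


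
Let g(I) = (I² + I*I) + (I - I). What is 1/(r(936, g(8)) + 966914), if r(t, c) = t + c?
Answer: 1/967978 ≈ 1.0331e-6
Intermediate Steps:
g(I) = 2*I² (g(I) = (I² + I²) + 0 = 2*I² + 0 = 2*I²)
r(t, c) = c + t
1/(r(936, g(8)) + 966914) = 1/((2*8² + 936) + 966914) = 1/((2*64 + 936) + 966914) = 1/((128 + 936) + 966914) = 1/(1064 + 966914) = 1/967978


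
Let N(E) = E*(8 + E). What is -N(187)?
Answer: -36465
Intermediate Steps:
-N(187) = -187*(8 + 187) = -187*195 = -1*36465 = -36465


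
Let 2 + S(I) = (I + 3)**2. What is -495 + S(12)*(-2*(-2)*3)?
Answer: 2181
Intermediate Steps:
S(I) = -2 + (3 + I)**2 (S(I) = -2 + (I + 3)**2 = -2 + (3 + I)**2)
-495 + S(12)*(-2*(-2)*3) = -495 + (-2 + (3 + 12)**2)*(-2*(-2)*3) = -495 + (-2 + 15**2)*(4*3) = -495 + (-2 + 225)*12 = -495 + 223*12 = -495 + 2676 = 2181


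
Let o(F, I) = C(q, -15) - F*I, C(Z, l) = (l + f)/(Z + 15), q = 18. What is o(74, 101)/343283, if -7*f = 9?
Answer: -575536/26432791 ≈ -0.021774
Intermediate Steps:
f = -9/7 (f = -⅐*9 = -9/7 ≈ -1.2857)
C(Z, l) = (-9/7 + l)/(15 + Z) (C(Z, l) = (l - 9/7)/(Z + 15) = (-9/7 + l)/(15 + Z))
o(F, I) = -38/77 - F*I (o(F, I) = (-9/7 - 15)/(15 + 18) - F*I = -114/7/33 - F*I = (1/33)*(-114/7) - F*I = -38/77 - F*I)
o(74, 101)/343283 = (-38/77 - 1*74*101)/343283 = (-38/77 - 7474)*(1/343283) = -575536/77*1/343283 = -575536/26432791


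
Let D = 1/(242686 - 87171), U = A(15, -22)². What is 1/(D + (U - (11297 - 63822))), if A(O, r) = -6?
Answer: 155515/8174023916 ≈ 1.9026e-5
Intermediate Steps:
U = 36 (U = (-6)² = 36)
D = 1/155515 ≈ 6.4302e-6
1/(D + (U - (11297 - 63822))) = 1/(1/155515 + (36 - (11297 - 63822))) = 1/(1/155515 + (36 - 1*(-52525))) = 1/(1/155515 + (36 + 52525)) = 1/(1/155515 + 52561) = 1/(8174023916/155515) = 155515/8174023916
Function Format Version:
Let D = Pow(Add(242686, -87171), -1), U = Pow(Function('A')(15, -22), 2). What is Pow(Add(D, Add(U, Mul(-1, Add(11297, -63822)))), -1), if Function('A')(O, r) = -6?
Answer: Rational(155515, 8174023916) ≈ 1.9026e-5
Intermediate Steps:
U = 36 (U = Pow(-6, 2) = 36)
D = Rational(1, 155515) (D = Pow(155515, -1) = Rational(1, 155515) ≈ 6.4302e-6)
Pow(Add(D, Add(U, Mul(-1, Add(11297, -63822)))), -1) = Pow(Add(Rational(1, 155515), Add(36, Mul(-1, Add(11297, -63822)))), -1) = Pow(Add(Rational(1, 155515), Add(36, Mul(-1, -52525))), -1) = Pow(Add(Rational(1, 155515), Add(36, 52525)), -1) = Pow(Add(Rational(1, 155515), 52561), -1) = Pow(Rational(8174023916, 155515), -1) = Rational(155515, 8174023916)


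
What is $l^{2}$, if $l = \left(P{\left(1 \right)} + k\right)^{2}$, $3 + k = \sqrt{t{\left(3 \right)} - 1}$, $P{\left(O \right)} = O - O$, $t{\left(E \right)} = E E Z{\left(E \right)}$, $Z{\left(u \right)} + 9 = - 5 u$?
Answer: $\left(3 - i \sqrt{217}\right)^{4} \approx 35452.0 + 36768.0 i$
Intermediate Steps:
$Z{\left(u \right)} = -9 - 5 u$
$t{\left(E \right)} = E^{2} \left(-9 - 5 E\right)$ ($t{\left(E \right)} = E E \left(-9 - 5 E\right) = E^{2} \left(-9 - 5 E\right)$)
$P{\left(O \right)} = 0$
$k = -3 + i \sqrt{217}$ ($k = -3 + \sqrt{3^{2} \left(-9 - 15\right) - 1} = -3 + \sqrt{9 \left(-9 - 15\right) - 1} = -3 + \sqrt{9 \left(-24\right) - 1} = -3 + \sqrt{-216 - 1} = -3 + \sqrt{-217} = -3 + i \sqrt{217} \approx -3.0 + 14.731 i$)
$l = \left(-3 + i \sqrt{217}\right)^{2}$ ($l = \left(0 - \left(3 - i \sqrt{217}\right)\right)^{2} = \left(-3 + i \sqrt{217}\right)^{2} \approx -208.0 - 88.385 i$)
$l^{2} = \left(\left(3 - i \sqrt{217}\right)^{2}\right)^{2} = \left(3 - i \sqrt{217}\right)^{4}$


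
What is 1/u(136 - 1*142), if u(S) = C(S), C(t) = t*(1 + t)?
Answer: 1/30 ≈ 0.033333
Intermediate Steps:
u(S) = S*(1 + S)
1/u(136 - 1*142) = 1/((136 - 1*142)*(1 + (136 - 1*142))) = 1/((136 - 142)*(1 + (136 - 142))) = 1/(-6*(1 - 6)) = 1/(-6*(-5)) = 1/30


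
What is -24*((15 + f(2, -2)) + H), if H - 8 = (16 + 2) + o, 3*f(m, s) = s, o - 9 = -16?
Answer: -800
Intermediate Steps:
o = -7 (o = 9 - 16 = -7)
f(m, s) = s/3
H = 19 (H = 8 + ((16 + 2) - 7) = 8 + (18 - 7) = 8 + 11 = 19)
-24*((15 + f(2, -2)) + H) = -24*((15 + (1/3)*(-2)) + 19) = -24*((15 - 2/3) + 19) = -24*(43/3 + 19) = -24*100/3 = -800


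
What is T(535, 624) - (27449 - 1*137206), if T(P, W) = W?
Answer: 110381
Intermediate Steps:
T(535, 624) - (27449 - 1*137206) = 624 - (27449 - 1*137206) = 624 - (27449 - 137206) = 624 - 1*(-109757) = 624 + 109757 = 110381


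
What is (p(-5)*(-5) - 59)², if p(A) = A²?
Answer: 33856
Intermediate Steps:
(p(-5)*(-5) - 59)² = ((-5)²*(-5) - 59)² = (25*(-5) - 59)² = (-125 - 59)² = (-184)² = 33856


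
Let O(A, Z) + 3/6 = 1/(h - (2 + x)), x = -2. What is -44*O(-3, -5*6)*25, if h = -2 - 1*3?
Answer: 770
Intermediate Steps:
h = -5 (h = -2 - 3 = -5)
O(A, Z) = -7/10 (O(A, Z) = -½ + 1/(-5 - (2 - 2)) = -½ + 1/(-5 - 1*0) = -½ + 1/(-5 + 0) = -½ + 1/(-5) = -½ - ⅕ = -7/10)
-44*O(-3, -5*6)*25 = -44*(-7/10)*25 = (154/5)*25 = 770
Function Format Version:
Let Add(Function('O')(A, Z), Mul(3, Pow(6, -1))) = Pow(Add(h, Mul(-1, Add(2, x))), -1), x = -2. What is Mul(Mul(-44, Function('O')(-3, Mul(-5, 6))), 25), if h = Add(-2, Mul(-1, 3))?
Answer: 770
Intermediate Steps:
h = -5 (h = Add(-2, -3) = -5)
Function('O')(A, Z) = Rational(-7, 10) (Function('O')(A, Z) = Add(Rational(-1, 2), Pow(Add(-5, Mul(-1, Add(2, -2))), -1)) = Add(Rational(-1, 2), Pow(Add(-5, Mul(-1, 0)), -1)) = Add(Rational(-1, 2), Pow(Add(-5, 0), -1)) = Add(Rational(-1, 2), Pow(-5, -1)) = Add(Rational(-1, 2), Rational(-1, 5)) = Rational(-7, 10))
Mul(Mul(-44, Function('O')(-3, Mul(-5, 6))), 25) = Mul(Mul(-44, Rational(-7, 10)), 25) = Mul(Rational(154, 5), 25) = 770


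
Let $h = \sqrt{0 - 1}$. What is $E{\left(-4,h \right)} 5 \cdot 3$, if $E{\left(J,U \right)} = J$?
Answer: $-60$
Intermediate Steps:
$h = i$ ($h = \sqrt{-1} = i \approx 1.0 i$)
$E{\left(-4,h \right)} 5 \cdot 3 = \left(-4\right) 5 \cdot 3 = \left(-20\right) 3 = -60$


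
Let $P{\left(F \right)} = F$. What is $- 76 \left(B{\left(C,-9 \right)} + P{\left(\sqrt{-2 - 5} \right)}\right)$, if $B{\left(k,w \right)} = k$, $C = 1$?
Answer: $-76 - 76 i \sqrt{7} \approx -76.0 - 201.08 i$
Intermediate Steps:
$- 76 \left(B{\left(C,-9 \right)} + P{\left(\sqrt{-2 - 5} \right)}\right) = - 76 \left(1 + \sqrt{-2 - 5}\right) = - 76 \left(1 + \sqrt{-7}\right) = - 76 \left(1 + i \sqrt{7}\right) = -76 - 76 i \sqrt{7}$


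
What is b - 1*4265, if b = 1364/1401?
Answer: -5973901/1401 ≈ -4264.0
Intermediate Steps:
b = 1364/1401 (b = 1364*(1/1401) = 1364/1401 ≈ 0.97359)
b - 1*4265 = 1364/1401 - 1*4265 = 1364/1401 - 4265 = -5973901/1401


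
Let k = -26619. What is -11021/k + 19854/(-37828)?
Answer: -55795619/503471766 ≈ -0.11082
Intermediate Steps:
-11021/k + 19854/(-37828) = -11021/(-26619) + 19854/(-37828) = -11021*(-1/26619) + 19854*(-1/37828) = 11021/26619 - 9927/18914 = -55795619/503471766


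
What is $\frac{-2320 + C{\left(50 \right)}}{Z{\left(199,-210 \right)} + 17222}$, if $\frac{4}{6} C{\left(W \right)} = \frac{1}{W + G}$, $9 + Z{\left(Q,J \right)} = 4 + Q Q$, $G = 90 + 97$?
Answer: $- \frac{366559}{8977244} \approx -0.040832$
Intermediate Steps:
$G = 187$
$Z{\left(Q,J \right)} = -5 + Q^{2}$ ($Z{\left(Q,J \right)} = -9 + \left(4 + Q Q\right) = -9 + \left(4 + Q^{2}\right) = -5 + Q^{2}$)
$C{\left(W \right)} = \frac{3}{2 \left(187 + W\right)}$ ($C{\left(W \right)} = \frac{3}{2 \left(W + 187\right)} = \frac{3}{2 \left(187 + W\right)}$)
$\frac{-2320 + C{\left(50 \right)}}{Z{\left(199,-210 \right)} + 17222} = \frac{-2320 + \frac{3}{2 \left(187 + 50\right)}}{\left(-5 + 199^{2}\right) + 17222} = \frac{-2320 + \frac{3}{2 \cdot 237}}{\left(-5 + 39601\right) + 17222} = \frac{-2320 + \frac{3}{2} \cdot \frac{1}{237}}{39596 + 17222} = \frac{-2320 + \frac{1}{158}}{56818} = \left(- \frac{366559}{158}\right) \frac{1}{56818} = - \frac{366559}{8977244}$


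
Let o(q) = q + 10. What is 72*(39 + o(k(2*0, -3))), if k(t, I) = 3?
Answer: 3744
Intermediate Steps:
o(q) = 10 + q
72*(39 + o(k(2*0, -3))) = 72*(39 + (10 + 3)) = 72*(39 + 13) = 72*52 = 3744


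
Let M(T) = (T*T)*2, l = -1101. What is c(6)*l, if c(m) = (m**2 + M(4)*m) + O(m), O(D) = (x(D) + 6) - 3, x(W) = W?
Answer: -260937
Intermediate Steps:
M(T) = 2*T**2 (M(T) = T**2*2 = 2*T**2)
O(D) = 3 + D (O(D) = (D + 6) - 3 = (6 + D) - 3 = 3 + D)
c(m) = 3 + m**2 + 33*m (c(m) = (m**2 + (2*4**2)*m) + (3 + m) = (m**2 + (2*16)*m) + (3 + m) = (m**2 + 32*m) + (3 + m) = 3 + m**2 + 33*m)
c(6)*l = (3 + 6**2 + 33*6)*(-1101) = (3 + 36 + 198)*(-1101) = 237*(-1101) = -260937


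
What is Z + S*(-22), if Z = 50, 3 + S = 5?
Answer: 6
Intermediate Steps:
S = 2 (S = -3 + 5 = 2)
Z + S*(-22) = 50 + 2*(-22) = 50 - 44 = 6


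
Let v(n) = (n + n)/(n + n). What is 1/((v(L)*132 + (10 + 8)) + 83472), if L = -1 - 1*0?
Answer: 1/83622 ≈ 1.1959e-5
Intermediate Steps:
L = -1 (L = -1 + 0 = -1)
v(n) = 1 (v(n) = (2*n)/((2*n)) = (2*n)*(1/(2*n)) = 1)
1/((v(L)*132 + (10 + 8)) + 83472) = 1/((1*132 + (10 + 8)) + 83472) = 1/((132 + 18) + 83472) = 1/(150 + 83472) = 1/83622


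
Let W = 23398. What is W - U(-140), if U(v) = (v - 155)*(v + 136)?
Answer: 22218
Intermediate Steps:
U(v) = (-155 + v)*(136 + v)
W - U(-140) = 23398 - (-21080 + (-140)² - 19*(-140)) = 23398 - (-21080 + 19600 + 2660) = 23398 - 1*1180 = 23398 - 1180 = 22218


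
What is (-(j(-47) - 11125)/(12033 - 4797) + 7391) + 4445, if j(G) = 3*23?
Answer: 21414088/1809 ≈ 11838.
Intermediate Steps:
j(G) = 69
(-(j(-47) - 11125)/(12033 - 4797) + 7391) + 4445 = (-(69 - 11125)/(12033 - 4797) + 7391) + 4445 = (-(-11056)/7236 + 7391) + 4445 = (-1*(-2764/1809) + 7391) + 4445 = (2764/1809 + 7391) + 4445 = 13373083/1809 + 4445 = 21414088/1809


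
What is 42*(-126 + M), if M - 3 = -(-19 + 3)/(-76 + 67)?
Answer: -15722/3 ≈ -5240.7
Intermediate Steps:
M = 11/9 (M = 3 - (-19 + 3)/(-76 + 67) = 3 - (-16)/(-9) = 3 - (-16)*(-1)/9 = 3 - 1*16/9 = 3 - 16/9 = 11/9 ≈ 1.2222)
42*(-126 + M) = 42*(-126 + 11/9) = 42*(-1123/9) = -15722/3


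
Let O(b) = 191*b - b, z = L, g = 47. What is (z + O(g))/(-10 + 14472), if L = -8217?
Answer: 713/14462 ≈ 0.049302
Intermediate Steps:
z = -8217
O(b) = 190*b
(z + O(g))/(-10 + 14472) = (-8217 + 190*47)/(-10 + 14472) = (-8217 + 8930)/14462 = 713*(1/14462) = 713/14462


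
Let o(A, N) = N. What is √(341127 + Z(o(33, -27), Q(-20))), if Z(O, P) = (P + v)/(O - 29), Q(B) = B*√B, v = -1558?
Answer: √(66866345 + 140*I*√5)/14 ≈ 584.08 + 0.0013673*I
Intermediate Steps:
Q(B) = B^(3/2)
Z(O, P) = (-1558 + P)/(-29 + O) (Z(O, P) = (P - 1558)/(O - 29) = (-1558 + P)/(-29 + O))
√(341127 + Z(o(33, -27), Q(-20))) = √(341127 + (-1558 + (-20)^(3/2))/(-29 - 27)) = √(341127 + (-1558 - 40*I*√5)/(-56)) = √(341127 - (-1558 - 40*I*√5)/56) = √(341127 + (779/28 + 5*I*√5/7)) = √(9552335/28 + 5*I*√5/7)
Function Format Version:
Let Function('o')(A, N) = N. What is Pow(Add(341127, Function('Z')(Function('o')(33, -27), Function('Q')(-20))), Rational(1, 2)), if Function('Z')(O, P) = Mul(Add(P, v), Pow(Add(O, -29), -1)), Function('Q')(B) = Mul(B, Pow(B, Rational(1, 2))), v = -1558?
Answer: Mul(Rational(1, 14), Pow(Add(66866345, Mul(140, I, Pow(5, Rational(1, 2)))), Rational(1, 2))) ≈ Add(584.08, Mul(0.0013673, I))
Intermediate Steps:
Function('Q')(B) = Pow(B, Rational(3, 2))
Function('Z')(O, P) = Mul(Pow(Add(-29, O), -1), Add(-1558, P)) (Function('Z')(O, P) = Mul(Add(P, -1558), Pow(Add(O, -29), -1)) = Mul(Add(-1558, P), Pow(Add(-29, O), -1)) = Mul(Pow(Add(-29, O), -1), Add(-1558, P)))
Pow(Add(341127, Function('Z')(Function('o')(33, -27), Function('Q')(-20))), Rational(1, 2)) = Pow(Add(341127, Mul(Pow(Add(-29, -27), -1), Add(-1558, Pow(-20, Rational(3, 2))))), Rational(1, 2)) = Pow(Add(341127, Mul(Pow(-56, -1), Add(-1558, Mul(-40, I, Pow(5, Rational(1, 2)))))), Rational(1, 2)) = Pow(Add(341127, Mul(Rational(-1, 56), Add(-1558, Mul(-40, I, Pow(5, Rational(1, 2)))))), Rational(1, 2)) = Pow(Add(341127, Add(Rational(779, 28), Mul(Rational(5, 7), I, Pow(5, Rational(1, 2))))), Rational(1, 2)) = Pow(Add(Rational(9552335, 28), Mul(Rational(5, 7), I, Pow(5, Rational(1, 2)))), Rational(1, 2))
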